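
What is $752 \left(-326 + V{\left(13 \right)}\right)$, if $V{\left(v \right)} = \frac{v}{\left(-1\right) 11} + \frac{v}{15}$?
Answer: $- \frac{40489184}{165} \approx -2.4539 \cdot 10^{5}$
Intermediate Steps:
$V{\left(v \right)} = - \frac{4 v}{165}$ ($V{\left(v \right)} = \frac{v}{-11} + v \frac{1}{15} = v \left(- \frac{1}{11}\right) + \frac{v}{15} = - \frac{v}{11} + \frac{v}{15} = - \frac{4 v}{165}$)
$752 \left(-326 + V{\left(13 \right)}\right) = 752 \left(-326 - \frac{52}{165}\right) = 752 \left(- \frac{53842}{165}\right) = - \frac{40489184}{165}$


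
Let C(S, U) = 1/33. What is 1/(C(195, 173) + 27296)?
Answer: 33/900769 ≈ 3.6635e-5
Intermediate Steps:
C(S, U) = 1/33
1/(C(195, 173) + 27296) = 1/(1/33 + 27296) = 1/(900769/33) = 33/900769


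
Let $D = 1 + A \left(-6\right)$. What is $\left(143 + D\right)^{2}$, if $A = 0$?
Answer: $20736$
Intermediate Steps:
$D = 1$ ($D = 1 + 0 \left(-6\right) = 1 + 0 = 1$)
$\left(143 + D\right)^{2} = \left(143 + 1\right)^{2} = 144^{2} = 20736$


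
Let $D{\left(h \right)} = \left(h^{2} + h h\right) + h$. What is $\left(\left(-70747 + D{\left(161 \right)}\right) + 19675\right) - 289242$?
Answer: $-288311$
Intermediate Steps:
$D{\left(h \right)} = h + 2 h^{2}$ ($D{\left(h \right)} = \left(h^{2} + h^{2}\right) + h = 2 h^{2} + h = h + 2 h^{2}$)
$\left(\left(-70747 + D{\left(161 \right)}\right) + 19675\right) - 289242 = \left(\left(-70747 + 161 \left(1 + 2 \cdot 161\right)\right) + 19675\right) - 289242 = \left(\left(-70747 + 161 \left(1 + 322\right)\right) + 19675\right) - 289242 = \left(\left(-70747 + 161 \cdot 323\right) + 19675\right) - 289242 = \left(\left(-70747 + 52003\right) + 19675\right) - 289242 = \left(-18744 + 19675\right) - 289242 = 931 - 289242 = -288311$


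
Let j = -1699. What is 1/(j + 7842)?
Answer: 1/6143 ≈ 0.00016279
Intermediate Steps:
1/(j + 7842) = 1/(-1699 + 7842) = 1/6143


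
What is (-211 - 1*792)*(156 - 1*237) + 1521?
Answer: 82764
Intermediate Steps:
(-211 - 1*792)*(156 - 1*237) + 1521 = (-211 - 792)*(156 - 237) + 1521 = -1003*(-81) + 1521 = 81243 + 1521 = 82764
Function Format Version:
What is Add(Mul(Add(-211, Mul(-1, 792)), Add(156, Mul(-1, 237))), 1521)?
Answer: 82764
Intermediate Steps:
Add(Mul(Add(-211, Mul(-1, 792)), Add(156, Mul(-1, 237))), 1521) = Add(Mul(Add(-211, -792), Add(156, -237)), 1521) = Add(Mul(-1003, -81), 1521) = Add(81243, 1521) = 82764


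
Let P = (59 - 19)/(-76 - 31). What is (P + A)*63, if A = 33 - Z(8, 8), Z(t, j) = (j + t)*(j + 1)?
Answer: -750771/107 ≈ -7016.6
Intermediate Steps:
Z(t, j) = (1 + j)*(j + t) (Z(t, j) = (j + t)*(1 + j) = (1 + j)*(j + t))
A = -111 (A = 33 - (8 + 8 + 8² + 8*8) = 33 - (8 + 8 + 64 + 64) = 33 - 1*144 = 33 - 144 = -111)
P = -40/107 (P = 40/(-107) = 40*(-1/107) = -40/107 ≈ -0.37383)
(P + A)*63 = (-40/107 - 111)*63 = -11917/107*63 = -750771/107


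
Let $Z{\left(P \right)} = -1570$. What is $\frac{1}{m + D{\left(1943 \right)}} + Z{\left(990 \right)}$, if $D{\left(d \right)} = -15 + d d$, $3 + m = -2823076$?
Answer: $- \frac{1494883349}{952155} \approx -1570.0$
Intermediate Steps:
$m = -2823079$ ($m = -3 - 2823076 = -2823079$)
$D{\left(d \right)} = -15 + d^{2}$
$\frac{1}{m + D{\left(1943 \right)}} + Z{\left(990 \right)} = \frac{1}{-2823079 - \left(15 - 1943^{2}\right)} - 1570 = \frac{1}{-2823079 + \left(-15 + 3775249\right)} - 1570 = \frac{1}{-2823079 + 3775234} - 1570 = \frac{1}{952155} - 1570 = - \frac{1494883349}{952155}$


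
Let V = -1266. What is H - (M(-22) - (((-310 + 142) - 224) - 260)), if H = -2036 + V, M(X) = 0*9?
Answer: -3954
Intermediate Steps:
M(X) = 0
H = -3302 (H = -2036 - 1266 = -3302)
H - (M(-22) - (((-310 + 142) - 224) - 260)) = -3302 - (0 - (((-310 + 142) - 224) - 260)) = -3302 - (0 - ((-168 - 224) - 260)) = -3302 - (0 - (-392 - 260)) = -3302 - (0 - 1*(-652)) = -3302 - (0 + 652) = -3302 - 1*652 = -3302 - 652 = -3954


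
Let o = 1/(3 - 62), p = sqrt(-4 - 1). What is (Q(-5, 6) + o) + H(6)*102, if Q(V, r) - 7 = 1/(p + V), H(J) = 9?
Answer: 327385/354 - I*sqrt(5)/30 ≈ 924.82 - 0.074536*I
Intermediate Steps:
p = I*sqrt(5) (p = sqrt(-5) = I*sqrt(5) ≈ 2.2361*I)
o = -1/59 (o = 1/(-59) = -1/59 ≈ -0.016949)
Q(V, r) = 7 + 1/(V + I*sqrt(5)) (Q(V, r) = 7 + 1/(I*sqrt(5) + V) = 7 + 1/(V + I*sqrt(5)))
(Q(-5, 6) + o) + H(6)*102 = ((1 + 7*(-5) + 7*I*sqrt(5))/(-5 + I*sqrt(5)) - 1/59) + 9*102 = ((1 - 35 + 7*I*sqrt(5))/(-5 + I*sqrt(5)) - 1/59) + 918 = ((-34 + 7*I*sqrt(5))/(-5 + I*sqrt(5)) - 1/59) + 918 = (-1/59 + (-34 + 7*I*sqrt(5))/(-5 + I*sqrt(5))) + 918 = 54161/59 + (-34 + 7*I*sqrt(5))/(-5 + I*sqrt(5))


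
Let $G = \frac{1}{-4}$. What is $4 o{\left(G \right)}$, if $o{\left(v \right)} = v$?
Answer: $-1$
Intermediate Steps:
$G = - \frac{1}{4} \approx -0.25$
$4 o{\left(G \right)} = 4 \left(- \frac{1}{4}\right) = -1$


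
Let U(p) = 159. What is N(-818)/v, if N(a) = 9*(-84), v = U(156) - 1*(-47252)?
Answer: -108/6773 ≈ -0.015946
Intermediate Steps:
v = 47411 (v = 159 - 1*(-47252) = 159 + 47252 = 47411)
N(a) = -756
N(-818)/v = -756/47411 = -756*1/47411 = -108/6773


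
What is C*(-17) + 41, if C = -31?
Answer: 568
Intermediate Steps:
C*(-17) + 41 = -31*(-17) + 41 = 527 + 41 = 568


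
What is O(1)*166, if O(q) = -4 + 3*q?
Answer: -166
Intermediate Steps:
O(1)*166 = (-4 + 3*1)*166 = (-4 + 3)*166 = -1*166 = -166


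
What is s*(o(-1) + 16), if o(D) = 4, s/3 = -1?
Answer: -60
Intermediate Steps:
s = -3 (s = 3*(-1) = -3)
s*(o(-1) + 16) = -3*(4 + 16) = -3*20 = -60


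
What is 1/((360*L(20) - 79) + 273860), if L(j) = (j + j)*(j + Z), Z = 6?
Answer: 1/648181 ≈ 1.5428e-6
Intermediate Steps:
L(j) = 2*j*(6 + j) (L(j) = (j + j)*(j + 6) = (2*j)*(6 + j) = 2*j*(6 + j))
1/((360*L(20) - 79) + 273860) = 1/((360*(2*20*(6 + 20)) - 79) + 273860) = 1/((360*(2*20*26) - 79) + 273860) = 1/((360*1040 - 79) + 273860) = 1/((374400 - 79) + 273860) = 1/(374321 + 273860) = 1/648181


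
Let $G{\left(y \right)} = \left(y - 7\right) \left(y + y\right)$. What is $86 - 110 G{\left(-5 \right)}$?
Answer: $-13114$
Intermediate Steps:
$G{\left(y \right)} = 2 y \left(-7 + y\right)$ ($G{\left(y \right)} = \left(-7 + y\right) 2 y = 2 y \left(-7 + y\right)$)
$86 - 110 G{\left(-5 \right)} = 86 - 110 \cdot 2 \left(-5\right) \left(-7 - 5\right) = 86 - 110 \cdot 2 \left(-5\right) \left(-12\right) = 86 - 13200 = -13114$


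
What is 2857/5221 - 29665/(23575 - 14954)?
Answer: -130250768/45010241 ≈ -2.8938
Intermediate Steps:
2857/5221 - 29665/(23575 - 14954) = 2857*(1/5221) - 29665/8621 = 2857/5221 - 29665*1/8621 = 2857/5221 - 29665/8621 = -130250768/45010241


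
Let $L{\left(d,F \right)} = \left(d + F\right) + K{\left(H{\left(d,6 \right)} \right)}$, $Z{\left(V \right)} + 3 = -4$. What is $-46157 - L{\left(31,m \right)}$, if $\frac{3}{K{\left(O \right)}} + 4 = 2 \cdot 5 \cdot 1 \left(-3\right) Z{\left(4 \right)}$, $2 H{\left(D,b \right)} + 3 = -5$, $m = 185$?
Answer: $- \frac{9552841}{206} \approx -46373.0$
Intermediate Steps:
$Z{\left(V \right)} = -7$ ($Z{\left(V \right)} = -3 - 4 = -7$)
$H{\left(D,b \right)} = -4$ ($H{\left(D,b \right)} = - \frac{3}{2} + \frac{1}{2} \left(-5\right) = - \frac{3}{2} - \frac{5}{2} = -4$)
$K{\left(O \right)} = \frac{3}{206}$ ($K{\left(O \right)} = \frac{3}{-4 + 2 \cdot 5 \cdot 1 \left(-3\right) \left(-7\right)} = \frac{3}{-4 + 2 \cdot 5 \left(-3\right) \left(-7\right)} = \frac{3}{-4 + 2 \left(-15\right) \left(-7\right)} = \frac{3}{-4 - -210} = \frac{3}{-4 + 210} = \frac{3}{206}$)
$L{\left(d,F \right)} = \frac{3}{206} + F + d$ ($L{\left(d,F \right)} = \left(d + F\right) + \frac{3}{206} = \left(F + d\right) + \frac{3}{206} = \frac{3}{206} + F + d$)
$-46157 - L{\left(31,m \right)} = -46157 - \left(\frac{3}{206} + 185 + 31\right) = -46157 - \frac{44499}{206} = - \frac{9552841}{206}$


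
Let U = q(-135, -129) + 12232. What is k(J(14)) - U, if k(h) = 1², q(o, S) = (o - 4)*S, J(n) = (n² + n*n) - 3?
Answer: -30162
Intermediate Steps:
J(n) = -3 + 2*n² (J(n) = (n² + n²) - 3 = 2*n² - 3 = -3 + 2*n²)
q(o, S) = S*(-4 + o) (q(o, S) = (-4 + o)*S = S*(-4 + o))
U = 30163 (U = -129*(-4 - 135) + 12232 = -129*(-139) + 12232 = 17931 + 12232 = 30163)
k(h) = 1
k(J(14)) - U = 1 - 1*30163 = 1 - 30163 = -30162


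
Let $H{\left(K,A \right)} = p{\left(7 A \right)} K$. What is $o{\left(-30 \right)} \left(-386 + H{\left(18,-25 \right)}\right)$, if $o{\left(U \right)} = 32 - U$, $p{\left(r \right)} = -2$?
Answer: $-26164$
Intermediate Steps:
$H{\left(K,A \right)} = - 2 K$
$o{\left(-30 \right)} \left(-386 + H{\left(18,-25 \right)}\right) = \left(32 - -30\right) \left(-386 - 36\right) = \left(32 + 30\right) \left(-386 - 36\right) = 62 \left(-422\right) = -26164$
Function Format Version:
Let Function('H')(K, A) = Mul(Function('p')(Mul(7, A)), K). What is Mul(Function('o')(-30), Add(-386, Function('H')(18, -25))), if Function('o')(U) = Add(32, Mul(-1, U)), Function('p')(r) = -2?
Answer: -26164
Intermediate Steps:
Function('H')(K, A) = Mul(-2, K)
Mul(Function('o')(-30), Add(-386, Function('H')(18, -25))) = Mul(Add(32, Mul(-1, -30)), Add(-386, Mul(-2, 18))) = Mul(Add(32, 30), Add(-386, -36)) = Mul(62, -422) = -26164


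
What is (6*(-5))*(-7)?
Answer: 210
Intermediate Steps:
(6*(-5))*(-7) = -30*(-7) = 210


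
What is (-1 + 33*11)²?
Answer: 131044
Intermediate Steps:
(-1 + 33*11)² = (-1 + 363)² = 362² = 131044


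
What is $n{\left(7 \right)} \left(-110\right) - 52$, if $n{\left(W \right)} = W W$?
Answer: $-5442$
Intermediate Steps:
$n{\left(W \right)} = W^{2}$
$n{\left(7 \right)} \left(-110\right) - 52 = 7^{2} \left(-110\right) - 52 = 49 \left(-110\right) - 52 = -5390 - 52 = -5442$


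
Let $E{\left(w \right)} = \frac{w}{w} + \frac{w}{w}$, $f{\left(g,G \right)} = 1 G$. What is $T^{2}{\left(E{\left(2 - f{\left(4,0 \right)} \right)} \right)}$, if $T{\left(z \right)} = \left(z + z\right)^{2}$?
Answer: $256$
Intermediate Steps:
$f{\left(g,G \right)} = G$
$E{\left(w \right)} = 2$ ($E{\left(w \right)} = 1 + 1 = 2$)
$T{\left(z \right)} = 4 z^{2}$ ($T{\left(z \right)} = \left(2 z\right)^{2} = 4 z^{2}$)
$T^{2}{\left(E{\left(2 - f{\left(4,0 \right)} \right)} \right)} = \left(4 \cdot 2^{2}\right)^{2} = \left(4 \cdot 4\right)^{2} = 16^{2} = 256$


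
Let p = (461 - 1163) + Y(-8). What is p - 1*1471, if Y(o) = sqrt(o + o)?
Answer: -2173 + 4*I ≈ -2173.0 + 4.0*I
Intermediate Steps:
Y(o) = sqrt(2)*sqrt(o) (Y(o) = sqrt(2*o) = sqrt(2)*sqrt(o))
p = -702 + 4*I (p = (461 - 1163) + sqrt(2)*sqrt(-8) = -702 + sqrt(2)*(2*I*sqrt(2)) = -702 + 4*I ≈ -702.0 + 4.0*I)
p - 1*1471 = (-702 + 4*I) - 1*1471 = (-702 + 4*I) - 1471 = -2173 + 4*I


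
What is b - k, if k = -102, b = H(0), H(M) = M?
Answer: 102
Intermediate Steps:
b = 0
b - k = 0 - 1*(-102) = 0 + 102 = 102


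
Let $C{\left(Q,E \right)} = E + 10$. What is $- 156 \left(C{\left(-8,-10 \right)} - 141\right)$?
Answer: $21996$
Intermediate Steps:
$C{\left(Q,E \right)} = 10 + E$
$- 156 \left(C{\left(-8,-10 \right)} - 141\right) = - 156 \left(\left(10 - 10\right) - 141\right) = - 156 \left(0 - 141\right) = \left(-156\right) \left(-141\right) = 21996$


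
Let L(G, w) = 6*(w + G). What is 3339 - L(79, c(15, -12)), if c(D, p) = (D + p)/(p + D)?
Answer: 2859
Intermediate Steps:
c(D, p) = 1 (c(D, p) = (D + p)/(D + p) = 1)
L(G, w) = 6*G + 6*w (L(G, w) = 6*(G + w) = 6*G + 6*w)
3339 - L(79, c(15, -12)) = 3339 - (6*79 + 6*1) = 3339 - (474 + 6) = 3339 - 1*480 = 3339 - 480 = 2859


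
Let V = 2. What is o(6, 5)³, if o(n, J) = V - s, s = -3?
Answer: 125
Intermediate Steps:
o(n, J) = 5 (o(n, J) = 2 - 1*(-3) = 2 + 3 = 5)
o(6, 5)³ = 5³ = 125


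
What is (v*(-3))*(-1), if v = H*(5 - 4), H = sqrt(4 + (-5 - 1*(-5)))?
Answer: 6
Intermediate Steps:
H = 2 (H = sqrt(4 + (-5 + 5)) = sqrt(4 + 0) = sqrt(4) = 2)
v = 2 (v = 2*(5 - 4) = 2*1 = 2)
(v*(-3))*(-1) = (2*(-3))*(-1) = -6*(-1) = 6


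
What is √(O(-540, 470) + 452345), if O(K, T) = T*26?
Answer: √464565 ≈ 681.59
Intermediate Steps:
O(K, T) = 26*T
√(O(-540, 470) + 452345) = √(26*470 + 452345) = √(12220 + 452345) = √464565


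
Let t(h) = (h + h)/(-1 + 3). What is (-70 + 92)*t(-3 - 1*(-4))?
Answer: 22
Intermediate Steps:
t(h) = h (t(h) = (2*h)/2 = (2*h)*(1/2) = h)
(-70 + 92)*t(-3 - 1*(-4)) = (-70 + 92)*(-3 - 1*(-4)) = 22*(-3 + 4) = 22*1 = 22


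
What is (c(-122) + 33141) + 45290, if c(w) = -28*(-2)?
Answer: 78487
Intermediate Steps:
c(w) = 56
(c(-122) + 33141) + 45290 = (56 + 33141) + 45290 = 33197 + 45290 = 78487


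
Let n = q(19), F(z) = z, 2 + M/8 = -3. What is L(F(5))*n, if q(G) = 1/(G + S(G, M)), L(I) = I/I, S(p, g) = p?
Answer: 1/38 ≈ 0.026316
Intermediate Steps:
M = -40 (M = -16 + 8*(-3) = -16 - 24 = -40)
L(I) = 1
q(G) = 1/(2*G) (q(G) = 1/(G + G) = 1/(2*G))
n = 1/38 (n = (½)/19 = (½)*(1/19) = 1/38 ≈ 0.026316)
L(F(5))*n = 1*(1/38) = 1/38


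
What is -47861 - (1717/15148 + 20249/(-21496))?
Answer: -3896074096267/81405352 ≈ -47860.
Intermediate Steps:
-47861 - (1717/15148 + 20249/(-21496)) = -47861 - (1717*(1/15148) + 20249*(-1/21496)) = -47861 - (1717/15148 - 20249/21496) = -47861 - 1*(-67455805/81405352) = -47861 + 67455805/81405352 = -3896074096267/81405352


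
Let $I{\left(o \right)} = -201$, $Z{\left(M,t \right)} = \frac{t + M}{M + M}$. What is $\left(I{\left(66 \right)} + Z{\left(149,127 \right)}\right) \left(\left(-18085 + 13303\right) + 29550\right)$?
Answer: $- \frac{738358848}{149} \approx -4.9554 \cdot 10^{6}$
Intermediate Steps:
$Z{\left(M,t \right)} = \frac{M + t}{2 M}$
$\left(I{\left(66 \right)} + Z{\left(149,127 \right)}\right) \left(\left(-18085 + 13303\right) + 29550\right) = \left(-201 + \frac{149 + 127}{2 \cdot 149}\right) \left(\left(-18085 + 13303\right) + 29550\right) = \left(-201 + \frac{1}{2} \cdot \frac{1}{149} \cdot 276\right) \left(-4782 + 29550\right) = \left(-201 + \frac{138}{149}\right) 24768 = \left(- \frac{29811}{149}\right) 24768 = - \frac{738358848}{149}$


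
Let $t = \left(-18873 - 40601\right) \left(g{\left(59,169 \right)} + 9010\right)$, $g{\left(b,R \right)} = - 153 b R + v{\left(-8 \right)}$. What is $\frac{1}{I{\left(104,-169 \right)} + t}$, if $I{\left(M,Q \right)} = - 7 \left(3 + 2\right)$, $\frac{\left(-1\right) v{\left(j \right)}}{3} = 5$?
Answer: $\frac{1}{90196365197} \approx 1.1087 \cdot 10^{-11}$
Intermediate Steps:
$v{\left(j \right)} = -15$ ($v{\left(j \right)} = \left(-3\right) 5 = -15$)
$I{\left(M,Q \right)} = -35$ ($I{\left(M,Q \right)} = \left(-7\right) 5 = -35$)
$g{\left(b,R \right)} = -15 - 153 R b$ ($g{\left(b,R \right)} = - 153 b R - 15 = - 153 R b - 15 = -15 - 153 R b$)
$t = 90196365232$ ($t = \left(-18873 - 40601\right) \left(\left(-15 - 25857 \cdot 59\right) + 9010\right) = - 59474 \left(\left(-15 - 1525563\right) + 9010\right) = - 59474 \left(-1525578 + 9010\right) = \left(-59474\right) \left(-1516568\right) = 90196365232$)
$\frac{1}{I{\left(104,-169 \right)} + t} = \frac{1}{-35 + 90196365232} = \frac{1}{90196365197}$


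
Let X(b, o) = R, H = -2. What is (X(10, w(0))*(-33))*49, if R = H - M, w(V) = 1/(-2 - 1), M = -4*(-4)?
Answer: 29106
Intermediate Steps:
M = 16
w(V) = -⅓ (w(V) = 1/(-3) = -⅓)
R = -18 (R = -2 - 1*16 = -2 - 16 = -18)
X(b, o) = -18
(X(10, w(0))*(-33))*49 = -18*(-33)*49 = 594*49 = 29106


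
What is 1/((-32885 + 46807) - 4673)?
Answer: 1/9249 ≈ 0.00010812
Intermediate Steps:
1/((-32885 + 46807) - 4673) = 1/(13922 - 4673) = 1/9249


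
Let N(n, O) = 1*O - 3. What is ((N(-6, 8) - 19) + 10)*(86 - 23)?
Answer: -252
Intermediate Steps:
N(n, O) = -3 + O (N(n, O) = O - 3 = -3 + O)
((N(-6, 8) - 19) + 10)*(86 - 23) = (((-3 + 8) - 19) + 10)*(86 - 23) = ((5 - 19) + 10)*63 = (-14 + 10)*63 = -4*63 = -252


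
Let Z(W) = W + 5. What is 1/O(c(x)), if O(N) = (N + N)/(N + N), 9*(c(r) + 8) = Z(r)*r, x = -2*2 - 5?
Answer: 1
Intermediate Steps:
Z(W) = 5 + W
x = -9 (x = -4 - 5 = -9)
c(r) = -8 + r*(5 + r)/9 (c(r) = -8 + ((5 + r)*r)/9 = -8 + (r*(5 + r))/9 = -8 + r*(5 + r)/9)
O(N) = 1 (O(N) = (2*N)/((2*N)) = (2*N)*(1/(2*N)) = 1)
1/O(c(x)) = 1/1 = 1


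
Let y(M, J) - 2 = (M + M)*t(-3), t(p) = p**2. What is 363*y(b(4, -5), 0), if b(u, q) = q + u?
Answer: -5808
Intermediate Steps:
y(M, J) = 2 + 18*M (y(M, J) = 2 + (M + M)*(-3)**2 = 2 + (2*M)*9 = 2 + 18*M)
363*y(b(4, -5), 0) = 363*(2 + 18*(-5 + 4)) = 363*(2 + 18*(-1)) = 363*(2 - 18) = 363*(-16) = -5808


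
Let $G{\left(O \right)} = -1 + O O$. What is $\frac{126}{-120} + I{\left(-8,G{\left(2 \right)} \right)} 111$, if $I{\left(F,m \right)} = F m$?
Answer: $- \frac{53301}{20} \approx -2665.1$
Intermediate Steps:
$G{\left(O \right)} = -1 + O^{2}$
$\frac{126}{-120} + I{\left(-8,G{\left(2 \right)} \right)} 111 = \frac{126}{-120} + - 8 \left(-1 + 2^{2}\right) 111 = 126 \left(- \frac{1}{120}\right) + - 8 \left(-1 + 4\right) 111 = - \frac{21}{20} + \left(-8\right) 3 \cdot 111 = - \frac{21}{20} - 2664 = - \frac{53301}{20}$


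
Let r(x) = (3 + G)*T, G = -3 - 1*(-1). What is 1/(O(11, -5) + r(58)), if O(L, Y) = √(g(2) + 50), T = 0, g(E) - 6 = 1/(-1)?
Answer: √55/55 ≈ 0.13484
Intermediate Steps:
g(E) = 5 (g(E) = 6 + 1/(-1) = 6 - 1 = 5)
G = -2 (G = -3 + 1 = -2)
O(L, Y) = √55 (O(L, Y) = √(5 + 50) = √55)
r(x) = 0 (r(x) = (3 - 2)*0 = 1*0 = 0)
1/(O(11, -5) + r(58)) = 1/(√55 + 0) = 1/(√55) = √55/55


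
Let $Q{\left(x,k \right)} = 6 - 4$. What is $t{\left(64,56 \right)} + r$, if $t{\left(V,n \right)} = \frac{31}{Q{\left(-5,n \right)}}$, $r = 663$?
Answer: $\frac{1357}{2} \approx 678.5$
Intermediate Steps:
$Q{\left(x,k \right)} = 2$
$t{\left(V,n \right)} = \frac{31}{2}$
$t{\left(64,56 \right)} + r = \frac{31}{2} + 663 = \frac{1357}{2}$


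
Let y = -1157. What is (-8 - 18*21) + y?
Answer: -1543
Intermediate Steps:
(-8 - 18*21) + y = (-8 - 18*21) - 1157 = (-8 - 378) - 1157 = -386 - 1157 = -1543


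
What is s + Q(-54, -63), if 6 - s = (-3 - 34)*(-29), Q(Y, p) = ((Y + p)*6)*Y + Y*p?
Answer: 40243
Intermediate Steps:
Q(Y, p) = Y*p + Y*(6*Y + 6*p) (Q(Y, p) = (6*Y + 6*p)*Y + Y*p = Y*(6*Y + 6*p) + Y*p = Y*p + Y*(6*Y + 6*p))
s = -1067 (s = 6 - (-3 - 34)*(-29) = 6 - (-37)*(-29) = 6 - 1*1073 = 6 - 1073 = -1067)
s + Q(-54, -63) = -1067 - 54*(6*(-54) + 7*(-63)) = -1067 - 54*(-324 - 441) = -1067 - 54*(-765) = -1067 + 41310 = 40243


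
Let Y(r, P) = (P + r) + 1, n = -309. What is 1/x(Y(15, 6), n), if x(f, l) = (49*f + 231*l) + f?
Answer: -1/70279 ≈ -1.4229e-5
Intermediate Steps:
Y(r, P) = 1 + P + r
x(f, l) = 50*f + 231*l
1/x(Y(15, 6), n) = 1/(50*(1 + 6 + 15) + 231*(-309)) = 1/(50*22 - 71379) = 1/(1100 - 71379) = 1/(-70279) = -1/70279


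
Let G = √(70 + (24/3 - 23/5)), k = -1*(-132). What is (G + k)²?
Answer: (660 + √1835)²/25 ≈ 19759.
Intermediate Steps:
k = 132
G = √1835/5 (G = √(70 + (24*(⅓) - 23*⅕)) = √(70 + (8 - 23/5)) = √(70 + 17/5) = √(367/5) = √1835/5 ≈ 8.5674)
(G + k)² = (√1835/5 + 132)² = (132 + √1835/5)²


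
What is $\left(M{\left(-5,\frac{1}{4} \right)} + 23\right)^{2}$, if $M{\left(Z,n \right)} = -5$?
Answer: $324$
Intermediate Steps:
$\left(M{\left(-5,\frac{1}{4} \right)} + 23\right)^{2} = \left(-5 + 23\right)^{2} = 18^{2} = 324$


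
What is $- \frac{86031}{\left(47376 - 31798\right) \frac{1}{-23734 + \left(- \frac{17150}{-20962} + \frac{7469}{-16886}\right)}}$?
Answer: $\frac{361367039591140473}{2757028181948} \approx 1.3107 \cdot 10^{5}$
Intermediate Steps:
$- \frac{86031}{\left(47376 - 31798\right) \frac{1}{-23734 + \left(- \frac{17150}{-20962} + \frac{7469}{-16886}\right)}} = - \frac{86031}{15578 \frac{1}{-23734 + \left(\left(-17150\right) \left(- \frac{1}{20962}\right) + 7469 \left(- \frac{1}{16886}\right)\right)}} = - \frac{86031}{15578 \frac{1}{-23734 + \left(\frac{8575}{10481} - \frac{7469}{16886}\right)}} = - \frac{86031}{15578 \frac{1}{-23734 + \frac{66514861}{176982166}}} = - \frac{86031}{15578 \frac{1}{- \frac{4200428212983}{176982166}}} = - \frac{86031}{15578 \left(- \frac{176982166}{4200428212983}\right)} = - \frac{86031}{- \frac{2757028181948}{4200428212983}} = \left(-86031\right) \left(- \frac{4200428212983}{2757028181948}\right) = \frac{361367039591140473}{2757028181948}$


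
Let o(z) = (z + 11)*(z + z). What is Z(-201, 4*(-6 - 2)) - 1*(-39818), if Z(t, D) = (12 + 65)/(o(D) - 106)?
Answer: 49294761/1238 ≈ 39818.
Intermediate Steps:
o(z) = 2*z*(11 + z) (o(z) = (11 + z)*(2*z) = 2*z*(11 + z))
Z(t, D) = 77/(-106 + 2*D*(11 + D)) (Z(t, D) = (12 + 65)/(2*D*(11 + D) - 106) = 77/(-106 + 2*D*(11 + D)))
Z(-201, 4*(-6 - 2)) - 1*(-39818) = 77/(2*(-53 + (4*(-6 - 2))*(11 + 4*(-6 - 2)))) - 1*(-39818) = 77/(2*(-53 + (4*(-8))*(11 + 4*(-8)))) + 39818 = 77/(2*(-53 - 32*(11 - 32))) + 39818 = 77/(2*(-53 - 32*(-21))) + 39818 = 77/(2*(-53 + 672)) + 39818 = (77/2)/619 + 39818 = (77/2)*(1/619) + 39818 = 77/1238 + 39818 = 49294761/1238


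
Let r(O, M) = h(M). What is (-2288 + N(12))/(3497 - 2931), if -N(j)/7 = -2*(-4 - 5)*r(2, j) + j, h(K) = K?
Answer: -1942/283 ≈ -6.8622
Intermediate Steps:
r(O, M) = M
N(j) = -133*j (N(j) = -7*(-2*(-4 - 5)*j + j) = -7*(-(-18)*j + j) = -7*(18*j + j) = -133*j)
(-2288 + N(12))/(3497 - 2931) = (-2288 - 133*12)/(3497 - 2931) = (-2288 - 1596)/566 = -3884*1/566 = -1942/283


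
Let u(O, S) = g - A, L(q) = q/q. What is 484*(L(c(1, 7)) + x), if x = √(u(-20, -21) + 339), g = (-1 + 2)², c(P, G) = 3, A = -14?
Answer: 484 + 484*√354 ≈ 9590.4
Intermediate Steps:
L(q) = 1
g = 1 (g = 1² = 1)
u(O, S) = 15 (u(O, S) = 1 - 1*(-14) = 1 + 14 = 15)
x = √354 (x = √(15 + 339) = √354 ≈ 18.815)
484*(L(c(1, 7)) + x) = 484*(1 + √354) = 484 + 484*√354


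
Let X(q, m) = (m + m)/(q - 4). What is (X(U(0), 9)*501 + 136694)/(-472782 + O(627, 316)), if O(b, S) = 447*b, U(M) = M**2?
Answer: -268879/385026 ≈ -0.69834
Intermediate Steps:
X(q, m) = 2*m/(-4 + q) (X(q, m) = (2*m)/(-4 + q) = 2*m/(-4 + q))
(X(U(0), 9)*501 + 136694)/(-472782 + O(627, 316)) = ((2*9/(-4 + 0**2))*501 + 136694)/(-472782 + 447*627) = ((2*9/(-4 + 0))*501 + 136694)/(-472782 + 280269) = ((2*9/(-4))*501 + 136694)/(-192513) = ((2*9*(-1/4))*501 + 136694)*(-1/192513) = (-9/2*501 + 136694)*(-1/192513) = (-4509/2 + 136694)*(-1/192513) = (268879/2)*(-1/192513) = -268879/385026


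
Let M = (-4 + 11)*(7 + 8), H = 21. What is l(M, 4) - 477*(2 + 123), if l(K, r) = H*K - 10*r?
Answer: -57460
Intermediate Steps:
M = 105 (M = 7*15 = 105)
l(K, r) = -10*r + 21*K (l(K, r) = 21*K - 10*r = -10*r + 21*K)
l(M, 4) - 477*(2 + 123) = (-10*4 + 21*105) - 477*(2 + 123) = (-40 + 2205) - 477*125 = 2165 - 59625 = -57460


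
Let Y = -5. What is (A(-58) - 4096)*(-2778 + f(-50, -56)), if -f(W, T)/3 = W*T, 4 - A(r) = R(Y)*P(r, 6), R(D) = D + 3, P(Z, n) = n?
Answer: 45606240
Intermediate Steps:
R(D) = 3 + D
A(r) = 16 (A(r) = 4 - (3 - 5)*6 = 4 - (-2)*6 = 4 - 1*(-12) = 4 + 12 = 16)
f(W, T) = -3*T*W (f(W, T) = -3*W*T = -3*T*W)
(A(-58) - 4096)*(-2778 + f(-50, -56)) = (16 - 4096)*(-2778 - 3*(-56)*(-50)) = -4080*(-2778 - 8400) = -4080*(-11178) = 45606240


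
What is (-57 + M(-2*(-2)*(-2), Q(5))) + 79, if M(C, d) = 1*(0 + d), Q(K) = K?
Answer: 27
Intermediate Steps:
M(C, d) = d (M(C, d) = 1*d = d)
(-57 + M(-2*(-2)*(-2), Q(5))) + 79 = (-57 + 5) + 79 = -52 + 79 = 27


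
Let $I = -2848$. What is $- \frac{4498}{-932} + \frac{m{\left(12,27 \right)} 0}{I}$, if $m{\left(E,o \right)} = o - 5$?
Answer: $\frac{2249}{466} \approx 4.8262$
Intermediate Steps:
$m{\left(E,o \right)} = -5 + o$ ($m{\left(E,o \right)} = o - 5 = -5 + o$)
$- \frac{4498}{-932} + \frac{m{\left(12,27 \right)} 0}{I} = - \frac{4498}{-932} + \frac{\left(-5 + 27\right) 0}{-2848} = \left(-4498\right) \left(- \frac{1}{932}\right) + 22 \cdot 0 \left(- \frac{1}{2848}\right) = \frac{2249}{466} + 0 \left(- \frac{1}{2848}\right) = \frac{2249}{466} + 0 = \frac{2249}{466}$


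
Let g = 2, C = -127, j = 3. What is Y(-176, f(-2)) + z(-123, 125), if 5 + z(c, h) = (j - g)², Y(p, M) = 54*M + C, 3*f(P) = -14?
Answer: -383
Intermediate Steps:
f(P) = -14/3 (f(P) = (⅓)*(-14) = -14/3)
Y(p, M) = -127 + 54*M (Y(p, M) = 54*M - 127 = -127 + 54*M)
z(c, h) = -4 (z(c, h) = -5 + (3 - 1*2)² = -5 + (3 - 2)² = -5 + 1² = -5 + 1 = -4)
Y(-176, f(-2)) + z(-123, 125) = (-127 + 54*(-14/3)) - 4 = (-127 - 252) - 4 = -379 - 4 = -383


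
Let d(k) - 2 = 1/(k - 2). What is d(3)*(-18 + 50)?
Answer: 96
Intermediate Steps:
d(k) = 2 + 1/(-2 + k) (d(k) = 2 + 1/(k - 2) = 2 + 1/(-2 + k))
d(3)*(-18 + 50) = ((-3 + 2*3)/(-2 + 3))*(-18 + 50) = ((-3 + 6)/1)*32 = (1*3)*32 = 3*32 = 96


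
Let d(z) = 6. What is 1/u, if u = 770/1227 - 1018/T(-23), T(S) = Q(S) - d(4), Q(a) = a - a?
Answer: 1227/208951 ≈ 0.0058722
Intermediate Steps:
Q(a) = 0
T(S) = -6 (T(S) = 0 - 1*6 = 0 - 6 = -6)
u = 208951/1227 (u = 770/1227 - 1018/(-6) = 770*(1/1227) - 1018*(-⅙) = 770/1227 + 509/3 = 208951/1227 ≈ 170.29)
1/u = 1/(208951/1227) = 1227/208951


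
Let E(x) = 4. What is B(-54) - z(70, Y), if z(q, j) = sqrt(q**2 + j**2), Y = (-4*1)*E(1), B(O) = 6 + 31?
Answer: 37 - 2*sqrt(1289) ≈ -34.805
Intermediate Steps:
B(O) = 37
Y = -16 (Y = -4*1*4 = -4*4 = -16)
z(q, j) = sqrt(j**2 + q**2)
B(-54) - z(70, Y) = 37 - sqrt((-16)**2 + 70**2) = 37 - sqrt(256 + 4900) = 37 - sqrt(5156) = 37 - 2*sqrt(1289)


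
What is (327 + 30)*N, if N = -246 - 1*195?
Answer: -157437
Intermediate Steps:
N = -441 (N = -246 - 195 = -441)
(327 + 30)*N = (327 + 30)*(-441) = 357*(-441) = -157437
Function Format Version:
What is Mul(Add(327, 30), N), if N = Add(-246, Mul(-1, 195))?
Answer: -157437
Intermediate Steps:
N = -441 (N = Add(-246, -195) = -441)
Mul(Add(327, 30), N) = Mul(Add(327, 30), -441) = Mul(357, -441) = -157437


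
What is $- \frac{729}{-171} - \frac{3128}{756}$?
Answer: $\frac{451}{3591} \approx 0.12559$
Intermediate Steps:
$- \frac{729}{-171} - \frac{3128}{756} = \left(-729\right) \left(- \frac{1}{171}\right) - \frac{782}{189} = \frac{81}{19} - \frac{782}{189} = \frac{451}{3591}$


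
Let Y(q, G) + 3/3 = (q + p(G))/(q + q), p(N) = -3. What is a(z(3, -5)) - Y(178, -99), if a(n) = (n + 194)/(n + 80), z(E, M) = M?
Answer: 26953/8900 ≈ 3.0284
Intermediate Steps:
a(n) = (194 + n)/(80 + n)
Y(q, G) = -1 + (-3 + q)/(2*q) (Y(q, G) = -1 + (q - 3)/(q + q) = -1 + (-3 + q)/((2*q)) = -1 + (-3 + q)*(1/(2*q)) = -1 + (-3 + q)/(2*q))
a(z(3, -5)) - Y(178, -99) = (194 - 5)/(80 - 5) - (-3 - 1*178)/(2*178) = 189/75 - (-3 - 178)/(2*178) = (1/75)*189 - (-181)/(2*178) = 63/25 - 1*(-181/356) = 63/25 + 181/356 = 26953/8900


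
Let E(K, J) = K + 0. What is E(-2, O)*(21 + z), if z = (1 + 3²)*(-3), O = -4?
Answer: 18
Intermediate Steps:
E(K, J) = K
z = -30 (z = (1 + 9)*(-3) = 10*(-3) = -30)
E(-2, O)*(21 + z) = -2*(21 - 30) = -2*(-9) = 18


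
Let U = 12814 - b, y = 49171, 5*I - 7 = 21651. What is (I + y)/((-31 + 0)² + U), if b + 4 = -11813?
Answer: 267513/127960 ≈ 2.0906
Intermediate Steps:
I = 21658/5 (I = 7/5 + (⅕)*21651 = 7/5 + 21651/5 = 21658/5 ≈ 4331.6)
b = -11817 (b = -4 - 11813 = -11817)
U = 24631 (U = 12814 - 1*(-11817) = 12814 + 11817 = 24631)
(I + y)/((-31 + 0)² + U) = (21658/5 + 49171)/((-31 + 0)² + 24631) = 267513/(5*((-31)² + 24631)) = 267513/(5*(961 + 24631)) = (267513/5)/25592 = (267513/5)*(1/25592) = 267513/127960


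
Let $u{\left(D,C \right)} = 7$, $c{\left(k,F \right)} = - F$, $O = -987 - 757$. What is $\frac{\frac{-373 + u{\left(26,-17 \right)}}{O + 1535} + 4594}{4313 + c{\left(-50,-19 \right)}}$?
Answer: $\frac{240128}{226347} \approx 1.0609$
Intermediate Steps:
$O = -1744$ ($O = -987 - 757 = -1744$)
$\frac{\frac{-373 + u{\left(26,-17 \right)}}{O + 1535} + 4594}{4313 + c{\left(-50,-19 \right)}} = \frac{\frac{-373 + 7}{-1744 + 1535} + 4594}{4313 - -19} = \frac{- \frac{366}{-209} + 4594}{4313 + 19} = \frac{\left(-366\right) \left(- \frac{1}{209}\right) + 4594}{4332} = \left(\frac{366}{209} + 4594\right) \frac{1}{4332} = \frac{960512}{209} \cdot \frac{1}{4332} = \frac{240128}{226347}$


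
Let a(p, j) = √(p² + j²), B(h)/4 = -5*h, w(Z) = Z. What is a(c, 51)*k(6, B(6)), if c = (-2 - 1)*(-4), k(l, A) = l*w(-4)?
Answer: -72*√305 ≈ -1257.4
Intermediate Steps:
B(h) = -20*h (B(h) = 4*(-5*h) = -20*h)
k(l, A) = -4*l (k(l, A) = l*(-4) = -4*l)
c = 12 (c = -3*(-4) = 12)
a(p, j) = √(j² + p²)
a(c, 51)*k(6, B(6)) = √(51² + 12²)*(-4*6) = √(2601 + 144)*(-24) = √2745*(-24) = (3*√305)*(-24) = -72*√305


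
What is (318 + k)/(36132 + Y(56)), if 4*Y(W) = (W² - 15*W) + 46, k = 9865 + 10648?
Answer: 41662/73435 ≈ 0.56733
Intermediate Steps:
k = 20513
Y(W) = 23/2 - 15*W/4 + W²/4 (Y(W) = ((W² - 15*W) + 46)/4 = (46 + W² - 15*W)/4 = 23/2 - 15*W/4 + W²/4)
(318 + k)/(36132 + Y(56)) = (318 + 20513)/(36132 + (23/2 - 15/4*56 + (¼)*56²)) = 20831/(36132 + (23/2 - 210 + (¼)*3136)) = 20831/(36132 + (23/2 - 210 + 784)) = 20831/(36132 + 1171/2) = 20831/(73435/2) = 20831*(2/73435) = 41662/73435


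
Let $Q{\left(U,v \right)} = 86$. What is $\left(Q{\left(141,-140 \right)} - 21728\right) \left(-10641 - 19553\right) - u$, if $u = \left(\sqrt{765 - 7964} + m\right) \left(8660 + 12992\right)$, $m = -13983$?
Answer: $956218464 - 21652 i \sqrt{7199} \approx 9.5622 \cdot 10^{8} - 1.8371 \cdot 10^{6} i$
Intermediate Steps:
$u = -302759916 + 21652 i \sqrt{7199}$ ($u = \left(\sqrt{765 - 7964} - 13983\right) \left(8660 + 12992\right) = \left(\sqrt{-7199} - 13983\right) 21652 = \left(i \sqrt{7199} - 13983\right) 21652 = \left(-13983 + i \sqrt{7199}\right) 21652 = -302759916 + 21652 i \sqrt{7199} \approx -3.0276 \cdot 10^{8} + 1.8371 \cdot 10^{6} i$)
$\left(Q{\left(141,-140 \right)} - 21728\right) \left(-10641 - 19553\right) - u = \left(86 - 21728\right) \left(-10641 - 19553\right) - \left(-302759916 + 21652 i \sqrt{7199}\right) = \left(-21642\right) \left(-30194\right) + \left(302759916 - 21652 i \sqrt{7199}\right) = 653458548 + \left(302759916 - 21652 i \sqrt{7199}\right) = 956218464 - 21652 i \sqrt{7199}$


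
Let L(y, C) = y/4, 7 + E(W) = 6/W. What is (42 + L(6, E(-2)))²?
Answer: 7569/4 ≈ 1892.3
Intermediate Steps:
E(W) = -7 + 6/W
L(y, C) = y/4 (L(y, C) = y*(¼) = y/4)
(42 + L(6, E(-2)))² = (42 + (¼)*6)² = (42 + 3/2)² = (87/2)² = 7569/4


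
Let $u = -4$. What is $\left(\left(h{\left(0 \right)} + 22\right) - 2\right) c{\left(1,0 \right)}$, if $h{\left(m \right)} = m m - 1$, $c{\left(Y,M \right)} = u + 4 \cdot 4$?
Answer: $228$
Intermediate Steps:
$c{\left(Y,M \right)} = 12$ ($c{\left(Y,M \right)} = -4 + 4 \cdot 4 = -4 + 16 = 12$)
$h{\left(m \right)} = -1 + m^{2}$ ($h{\left(m \right)} = m^{2} - 1 = -1 + m^{2}$)
$\left(\left(h{\left(0 \right)} + 22\right) - 2\right) c{\left(1,0 \right)} = \left(\left(\left(-1 + 0^{2}\right) + 22\right) - 2\right) 12 = \left(\left(\left(-1 + 0\right) + 22\right) - 2\right) 12 = \left(\left(-1 + 22\right) - 2\right) 12 = \left(21 - 2\right) 12 = 19 \cdot 12 = 228$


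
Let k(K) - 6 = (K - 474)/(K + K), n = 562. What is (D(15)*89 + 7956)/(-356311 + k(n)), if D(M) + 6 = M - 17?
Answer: -2035564/100121683 ≈ -0.020331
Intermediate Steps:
D(M) = -23 + M (D(M) = -6 + (M - 17) = -6 + (-17 + M) = -23 + M)
k(K) = 6 + (-474 + K)/(2*K) (k(K) = 6 + (K - 474)/(K + K) = 6 + (-474 + K)/((2*K)) = 6 + (-474 + K)*(1/(2*K)) = 6 + (-474 + K)/(2*K))
(D(15)*89 + 7956)/(-356311 + k(n)) = ((-23 + 15)*89 + 7956)/(-356311 + (13/2 - 237/562)) = (-8*89 + 7956)/(-356311 + (13/2 - 237*1/562)) = (-712 + 7956)/(-356311 + (13/2 - 237/562)) = 7244/(-356311 + 1708/281) = 7244/(-100121683/281) = 7244*(-281/100121683) = -2035564/100121683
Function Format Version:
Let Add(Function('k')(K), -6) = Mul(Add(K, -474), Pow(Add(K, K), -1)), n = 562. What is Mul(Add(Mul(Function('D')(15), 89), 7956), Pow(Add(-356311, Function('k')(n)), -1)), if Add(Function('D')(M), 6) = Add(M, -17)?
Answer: Rational(-2035564, 100121683) ≈ -0.020331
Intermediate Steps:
Function('D')(M) = Add(-23, M) (Function('D')(M) = Add(-6, Add(M, -17)) = Add(-6, Add(-17, M)) = Add(-23, M))
Function('k')(K) = Add(6, Mul(Rational(1, 2), Pow(K, -1), Add(-474, K))) (Function('k')(K) = Add(6, Mul(Add(K, -474), Pow(Add(K, K), -1))) = Add(6, Mul(Add(-474, K), Pow(Mul(2, K), -1))) = Add(6, Mul(Add(-474, K), Mul(Rational(1, 2), Pow(K, -1)))) = Add(6, Mul(Rational(1, 2), Pow(K, -1), Add(-474, K))))
Mul(Add(Mul(Function('D')(15), 89), 7956), Pow(Add(-356311, Function('k')(n)), -1)) = Mul(Add(Mul(Add(-23, 15), 89), 7956), Pow(Add(-356311, Add(Rational(13, 2), Mul(-237, Pow(562, -1)))), -1)) = Mul(Add(Mul(-8, 89), 7956), Pow(Add(-356311, Add(Rational(13, 2), Mul(-237, Rational(1, 562)))), -1)) = Mul(Add(-712, 7956), Pow(Add(-356311, Add(Rational(13, 2), Rational(-237, 562))), -1)) = Mul(7244, Pow(Add(-356311, Rational(1708, 281)), -1)) = Mul(7244, Pow(Rational(-100121683, 281), -1)) = Mul(7244, Rational(-281, 100121683)) = Rational(-2035564, 100121683)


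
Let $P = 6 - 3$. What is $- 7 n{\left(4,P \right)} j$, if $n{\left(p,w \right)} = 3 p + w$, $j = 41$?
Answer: $-4305$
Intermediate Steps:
$P = 3$
$n{\left(p,w \right)} = w + 3 p$
$- 7 n{\left(4,P \right)} j = - 7 \left(3 + 3 \cdot 4\right) 41 = - 7 \left(3 + 12\right) 41 = \left(-7\right) 15 \cdot 41 = \left(-105\right) 41 = -4305$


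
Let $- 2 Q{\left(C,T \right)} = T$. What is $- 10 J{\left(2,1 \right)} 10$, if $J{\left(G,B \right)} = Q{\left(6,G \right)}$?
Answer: $100$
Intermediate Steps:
$Q{\left(C,T \right)} = - \frac{T}{2}$
$J{\left(G,B \right)} = - \frac{G}{2}$
$- 10 J{\left(2,1 \right)} 10 = - 10 \left(\left(- \frac{1}{2}\right) 2\right) 10 = \left(-10\right) \left(-1\right) 10 = 10 \cdot 10 = 100$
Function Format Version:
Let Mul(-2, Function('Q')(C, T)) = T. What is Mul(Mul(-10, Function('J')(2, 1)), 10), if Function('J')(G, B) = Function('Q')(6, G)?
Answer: 100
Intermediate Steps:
Function('Q')(C, T) = Mul(Rational(-1, 2), T)
Function('J')(G, B) = Mul(Rational(-1, 2), G)
Mul(Mul(-10, Function('J')(2, 1)), 10) = Mul(Mul(-10, Mul(Rational(-1, 2), 2)), 10) = Mul(Mul(-10, -1), 10) = Mul(10, 10) = 100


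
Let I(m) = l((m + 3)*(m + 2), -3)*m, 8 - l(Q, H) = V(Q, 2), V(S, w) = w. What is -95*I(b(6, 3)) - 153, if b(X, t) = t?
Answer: -1863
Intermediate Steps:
l(Q, H) = 6 (l(Q, H) = 8 - 1*2 = 8 - 2 = 6)
I(m) = 6*m
-95*I(b(6, 3)) - 153 = -570*3 - 153 = -95*18 - 153 = -1710 - 153 = -1863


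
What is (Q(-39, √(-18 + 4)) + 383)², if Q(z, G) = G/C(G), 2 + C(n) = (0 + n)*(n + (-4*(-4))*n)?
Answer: (91920 - I*√14)²/57600 ≈ 1.4669e+5 - 11.942*I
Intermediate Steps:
C(n) = -2 + 17*n² (C(n) = -2 + (0 + n)*(n + (-4*(-4))*n) = -2 + n*(n + 16*n) = -2 + n*(17*n) = -2 + 17*n²)
Q(z, G) = G/(-2 + 17*G²)
(Q(-39, √(-18 + 4)) + 383)² = (√(-18 + 4)/(-2 + 17*(√(-18 + 4))²) + 383)² = (√(-14)/(-2 + 17*(√(-14))²) + 383)² = ((I*√14)/(-2 + 17*(I*√14)²) + 383)² = ((I*√14)/(-2 + 17*(-14)) + 383)² = ((I*√14)/(-2 - 238) + 383)² = ((I*√14)/(-240) + 383)² = ((I*√14)*(-1/240) + 383)² = (-I*√14/240 + 383)² = (383 - I*√14/240)²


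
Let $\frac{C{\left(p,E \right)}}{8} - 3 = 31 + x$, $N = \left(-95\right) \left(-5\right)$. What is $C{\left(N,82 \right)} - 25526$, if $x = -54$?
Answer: $-25686$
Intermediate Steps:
$N = 475$
$C{\left(p,E \right)} = -160$ ($C{\left(p,E \right)} = 24 + 8 \left(31 - 54\right) = 24 + 8 \left(-23\right) = 24 - 184 = -160$)
$C{\left(N,82 \right)} - 25526 = -160 - 25526 = -25686$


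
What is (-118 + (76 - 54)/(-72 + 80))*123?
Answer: -56703/4 ≈ -14176.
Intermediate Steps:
(-118 + (76 - 54)/(-72 + 80))*123 = (-118 + 22/8)*123 = (-118 + 22*(⅛))*123 = (-118 + 11/4)*123 = -461/4*123 = -56703/4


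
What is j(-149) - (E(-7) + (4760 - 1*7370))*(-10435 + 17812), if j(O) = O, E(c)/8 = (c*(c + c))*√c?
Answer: 19253821 - 5783568*I*√7 ≈ 1.9254e+7 - 1.5302e+7*I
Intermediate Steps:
E(c) = 16*c^(5/2) (E(c) = 8*((c*(c + c))*√c) = 8*((c*(2*c))*√c) = 8*((2*c²)*√c) = 8*(2*c^(5/2)) = 16*c^(5/2))
j(-149) - (E(-7) + (4760 - 1*7370))*(-10435 + 17812) = -149 - (16*(-7)^(5/2) + (4760 - 1*7370))*(-10435 + 17812) = -149 - (16*(49*I*√7) + (4760 - 7370))*7377 = -149 - (784*I*√7 - 2610)*7377 = -149 - (-2610 + 784*I*√7)*7377 = -149 - (-19253970 + 5783568*I*√7) = -149 + (19253970 - 5783568*I*√7) = 19253821 - 5783568*I*√7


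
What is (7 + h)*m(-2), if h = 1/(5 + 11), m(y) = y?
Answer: -113/8 ≈ -14.125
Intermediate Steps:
h = 1/16 ≈ 0.062500
(7 + h)*m(-2) = (7 + 1/16)*(-2) = (113/16)*(-2) = -113/8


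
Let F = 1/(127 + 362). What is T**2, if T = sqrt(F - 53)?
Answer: -25916/489 ≈ -52.998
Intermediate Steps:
F = 1/489 ≈ 0.0020450
T = 2*I*sqrt(3168231)/489 (T = sqrt(1/489 - 53) = sqrt(-25916/489) = 2*I*sqrt(3168231)/489 ≈ 7.28*I)
T**2 = (2*I*sqrt(3168231)/489)**2 = -25916/489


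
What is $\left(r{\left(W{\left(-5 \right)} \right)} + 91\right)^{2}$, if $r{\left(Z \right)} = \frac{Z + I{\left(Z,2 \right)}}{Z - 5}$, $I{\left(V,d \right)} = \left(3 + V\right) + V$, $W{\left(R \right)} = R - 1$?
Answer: $\frac{1032256}{121} \approx 8531.0$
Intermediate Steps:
$W{\left(R \right)} = -1 + R$
$I{\left(V,d \right)} = 3 + 2 V$
$r{\left(Z \right)} = \frac{3 + 3 Z}{-5 + Z}$ ($r{\left(Z \right)} = \frac{Z + \left(3 + 2 Z\right)}{Z - 5} = \frac{3 + 3 Z}{-5 + Z}$)
$\left(r{\left(W{\left(-5 \right)} \right)} + 91\right)^{2} = \left(\frac{3 \left(1 - 6\right)}{-5 - 6} + 91\right)^{2} = \left(3 \frac{1}{-11} \left(-5\right) + 91\right)^{2} = \left(3 \left(- \frac{1}{11}\right) \left(-5\right) + 91\right)^{2} = \left(\frac{15}{11} + 91\right)^{2} = \left(\frac{1016}{11}\right)^{2} = \frac{1032256}{121}$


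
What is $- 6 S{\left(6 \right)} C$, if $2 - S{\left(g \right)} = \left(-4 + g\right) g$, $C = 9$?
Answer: $540$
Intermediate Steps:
$S{\left(g \right)} = 2 - g \left(-4 + g\right)$ ($S{\left(g \right)} = 2 - \left(-4 + g\right) g = 2 - g \left(-4 + g\right)$)
$- 6 S{\left(6 \right)} C = - 6 \left(2 - 6^{2} + 4 \cdot 6\right) 9 = - 6 \left(2 - 36 + 24\right) 9 = \left(-6\right) \left(-10\right) 9 = 60 \cdot 9 = 540$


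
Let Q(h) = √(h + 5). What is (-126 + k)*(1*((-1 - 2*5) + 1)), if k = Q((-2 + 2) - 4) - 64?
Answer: 1890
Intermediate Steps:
Q(h) = √(5 + h)
k = -63 (k = √(5 + ((-2 + 2) - 4)) - 64 = √(5 + (0 - 4)) - 64 = √(5 - 4) - 64 = √1 - 64 = 1 - 64 = -63)
(-126 + k)*(1*((-1 - 2*5) + 1)) = (-126 - 63)*(1*((-1 - 2*5) + 1)) = -189*((-1 - 10) + 1) = -189*(-11 + 1) = -189*(-10) = 1890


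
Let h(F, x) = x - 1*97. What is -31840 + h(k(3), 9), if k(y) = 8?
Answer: -31928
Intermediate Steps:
h(F, x) = -97 + x (h(F, x) = x - 97 = -97 + x)
-31840 + h(k(3), 9) = -31840 + (-97 + 9) = -31840 - 88 = -31928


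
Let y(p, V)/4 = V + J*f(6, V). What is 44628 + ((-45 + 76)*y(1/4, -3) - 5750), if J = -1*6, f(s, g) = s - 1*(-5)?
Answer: 30322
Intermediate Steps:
f(s, g) = 5 + s (f(s, g) = s + 5 = 5 + s)
J = -6
y(p, V) = -264 + 4*V (y(p, V) = 4*(V - 6*(5 + 6)) = 4*(V - 6*11) = 4*(V - 66) = 4*(-66 + V) = -264 + 4*V)
44628 + ((-45 + 76)*y(1/4, -3) - 5750) = 44628 + ((-45 + 76)*(-264 + 4*(-3)) - 5750) = 44628 + (31*(-264 - 12) - 5750) = 44628 + (31*(-276) - 5750) = 44628 + (-8556 - 5750) = 44628 - 14306 = 30322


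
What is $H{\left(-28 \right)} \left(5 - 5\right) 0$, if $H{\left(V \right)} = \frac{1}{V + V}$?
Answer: $0$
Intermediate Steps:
$H{\left(V \right)} = \frac{1}{2 V}$
$H{\left(-28 \right)} \left(5 - 5\right) 0 = \frac{1}{2 \left(-28\right)} \left(5 - 5\right) 0 = \frac{1}{2} \left(- \frac{1}{28}\right) 0 \cdot 0 = \left(- \frac{1}{56}\right) 0 = 0$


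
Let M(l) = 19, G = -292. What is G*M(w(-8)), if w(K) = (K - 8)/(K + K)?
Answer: -5548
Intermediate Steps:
w(K) = (-8 + K)/(2*K) (w(K) = (-8 + K)/((2*K)) = (-8 + K)*(1/(2*K)) = (-8 + K)/(2*K))
G*M(w(-8)) = -292*19 = -5548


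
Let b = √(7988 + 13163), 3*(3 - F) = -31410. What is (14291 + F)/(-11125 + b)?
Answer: -137749750/61872237 - 12382*√21151/61872237 ≈ -2.2555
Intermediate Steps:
F = 10473 (F = 3 - ⅓*(-31410) = 3 + 10470 = 10473)
b = √21151 ≈ 145.43
(14291 + F)/(-11125 + b) = (14291 + 10473)/(-11125 + √21151) = 24764/(-11125 + √21151)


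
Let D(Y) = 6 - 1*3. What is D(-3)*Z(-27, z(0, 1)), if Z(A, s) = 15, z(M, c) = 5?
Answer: 45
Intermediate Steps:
D(Y) = 3 (D(Y) = 6 - 3 = 3)
D(-3)*Z(-27, z(0, 1)) = 3*15 = 45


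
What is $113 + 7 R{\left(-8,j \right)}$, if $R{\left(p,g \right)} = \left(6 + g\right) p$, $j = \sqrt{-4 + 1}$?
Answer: $-223 - 56 i \sqrt{3} \approx -223.0 - 96.995 i$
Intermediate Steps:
$j = i \sqrt{3}$ ($j = \sqrt{-3} = i \sqrt{3} \approx 1.732 i$)
$R{\left(p,g \right)} = p \left(6 + g\right)$
$113 + 7 R{\left(-8,j \right)} = 113 + 7 \left(- 8 \left(6 + i \sqrt{3}\right)\right) = 113 + 7 \left(-48 - 8 i \sqrt{3}\right) = 113 - \left(336 + 56 i \sqrt{3}\right) = -223 - 56 i \sqrt{3}$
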